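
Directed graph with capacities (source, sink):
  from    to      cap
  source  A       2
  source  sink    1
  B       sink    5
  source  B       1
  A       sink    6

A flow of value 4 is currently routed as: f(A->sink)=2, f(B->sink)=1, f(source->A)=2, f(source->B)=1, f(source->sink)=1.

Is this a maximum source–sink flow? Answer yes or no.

Residual reachable from source: {source}; sink is not reachable.
Saturated cut: source->A, source->B, source->sink with total capacity 4 = current flow value. Flow is maximum.

Yes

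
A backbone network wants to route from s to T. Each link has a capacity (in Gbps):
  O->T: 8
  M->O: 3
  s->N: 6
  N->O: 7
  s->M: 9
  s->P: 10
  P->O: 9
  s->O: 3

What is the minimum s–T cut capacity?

Max flow = 8 (via 2 augmenting paths).
In the residual at optimum, the set reachable from s is {M, N, O, P, s}.
Cut edges: O->T (cap 8). Sum = 8.

8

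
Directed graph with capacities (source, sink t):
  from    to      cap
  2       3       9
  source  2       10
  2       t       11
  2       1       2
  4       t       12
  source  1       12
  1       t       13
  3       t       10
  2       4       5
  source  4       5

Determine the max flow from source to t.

27

Augment source→2→t: bottleneck 10. Total 10.
Augment source→1→t: bottleneck 12. Total 22.
Augment source→4→t: bottleneck 5. Total 27.
No augmenting path remains in the residual graph.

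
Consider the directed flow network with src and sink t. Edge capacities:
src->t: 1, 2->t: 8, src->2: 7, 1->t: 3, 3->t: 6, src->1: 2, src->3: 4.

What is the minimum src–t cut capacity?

14

Max flow = 14 (via 4 augmenting paths).
In the residual at optimum, the set reachable from src is {src}.
Cut edges: src->2 (cap 7), src->1 (cap 2), src->3 (cap 4), src->t (cap 1). Sum = 14.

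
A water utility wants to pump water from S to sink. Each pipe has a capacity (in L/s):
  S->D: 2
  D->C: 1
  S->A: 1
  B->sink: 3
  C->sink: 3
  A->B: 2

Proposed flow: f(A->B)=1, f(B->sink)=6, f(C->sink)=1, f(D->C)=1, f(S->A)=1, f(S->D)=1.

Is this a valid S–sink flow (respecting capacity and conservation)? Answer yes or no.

No

Capacity violated on B->sink: flow 6 > capacity 3.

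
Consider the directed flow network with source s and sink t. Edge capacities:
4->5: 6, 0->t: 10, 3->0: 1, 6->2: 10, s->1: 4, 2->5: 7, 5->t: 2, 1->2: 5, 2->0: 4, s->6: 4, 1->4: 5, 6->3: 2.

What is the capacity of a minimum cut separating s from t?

7

Max flow = 7 (via 4 augmenting paths).
In the residual at optimum, the set reachable from s is {1, 2, 3, 4, 5, 6, s}.
Cut edges: 3->0 (cap 1), 2->0 (cap 4), 5->t (cap 2). Sum = 7.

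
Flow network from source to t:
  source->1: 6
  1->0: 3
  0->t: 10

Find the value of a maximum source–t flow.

3

Augment source->1->0->t: bottleneck 3. Total 3.
No augmenting path remains in the residual graph.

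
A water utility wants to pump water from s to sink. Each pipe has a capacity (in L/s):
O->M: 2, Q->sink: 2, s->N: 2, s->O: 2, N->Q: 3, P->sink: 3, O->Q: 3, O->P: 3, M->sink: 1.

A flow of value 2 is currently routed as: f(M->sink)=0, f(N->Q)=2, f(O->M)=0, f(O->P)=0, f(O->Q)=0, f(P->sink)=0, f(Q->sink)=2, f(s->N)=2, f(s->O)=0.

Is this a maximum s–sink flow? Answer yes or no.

No

Residual path s->O->P->sink has bottleneck 2 > 0.
Pushing 2 along it raises the flow to 4, so the given flow is not maximum.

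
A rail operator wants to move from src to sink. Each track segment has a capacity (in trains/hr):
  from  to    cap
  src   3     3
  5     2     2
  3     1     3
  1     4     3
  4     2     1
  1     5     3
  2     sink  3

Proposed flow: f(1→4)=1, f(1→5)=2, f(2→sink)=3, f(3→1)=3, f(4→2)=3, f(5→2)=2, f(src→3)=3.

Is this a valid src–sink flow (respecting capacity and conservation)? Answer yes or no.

Capacity violated on 4→2: flow 3 > capacity 1.

No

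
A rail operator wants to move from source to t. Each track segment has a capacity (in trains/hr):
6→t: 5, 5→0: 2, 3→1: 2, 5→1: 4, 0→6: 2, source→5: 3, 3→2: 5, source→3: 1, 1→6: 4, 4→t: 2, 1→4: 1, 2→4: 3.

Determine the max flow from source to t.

4

Augment source→3→2→4→t: bottleneck 1. Total 1.
Augment source→5→1→4→t: bottleneck 1. Total 2.
Augment source→5→1→6→t: bottleneck 2. Total 4.
No augmenting path remains in the residual graph.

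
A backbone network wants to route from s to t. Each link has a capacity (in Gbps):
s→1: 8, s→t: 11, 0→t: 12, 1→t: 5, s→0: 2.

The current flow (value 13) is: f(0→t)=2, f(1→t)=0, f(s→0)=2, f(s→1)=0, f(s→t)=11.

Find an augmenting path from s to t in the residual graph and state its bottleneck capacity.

Residual along s→1→t: s→1: 8, 1→t: 5.
Bottleneck = min = 5.

s→1→t, bottleneck 5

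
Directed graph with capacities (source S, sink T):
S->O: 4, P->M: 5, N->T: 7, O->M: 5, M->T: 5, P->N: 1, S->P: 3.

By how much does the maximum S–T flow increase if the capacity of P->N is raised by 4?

1

Original max flow = 6.
After raising cap(P->N), augmenting paths through that edge carry 1 more unit.
New max flow = 7. Increase = 1.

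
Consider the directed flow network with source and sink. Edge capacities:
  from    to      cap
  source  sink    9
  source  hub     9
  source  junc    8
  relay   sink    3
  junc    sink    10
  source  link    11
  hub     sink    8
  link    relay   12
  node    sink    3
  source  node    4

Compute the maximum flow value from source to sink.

31

Augment source→sink: bottleneck 9. Total 9.
Augment source→junc→sink: bottleneck 8. Total 17.
Augment source→hub→sink: bottleneck 8. Total 25.
Augment source→node→sink: bottleneck 3. Total 28.
Augment source→link→relay→sink: bottleneck 3. Total 31.
No augmenting path remains in the residual graph.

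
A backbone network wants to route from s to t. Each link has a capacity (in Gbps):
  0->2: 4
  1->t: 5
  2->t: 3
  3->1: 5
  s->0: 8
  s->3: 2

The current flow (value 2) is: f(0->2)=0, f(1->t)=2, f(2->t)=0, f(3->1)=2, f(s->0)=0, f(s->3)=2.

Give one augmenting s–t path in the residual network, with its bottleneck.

s->0->2->t, bottleneck 3

Residual along s->0->2->t: s->0: 8, 0->2: 4, 2->t: 3.
Bottleneck = min = 3.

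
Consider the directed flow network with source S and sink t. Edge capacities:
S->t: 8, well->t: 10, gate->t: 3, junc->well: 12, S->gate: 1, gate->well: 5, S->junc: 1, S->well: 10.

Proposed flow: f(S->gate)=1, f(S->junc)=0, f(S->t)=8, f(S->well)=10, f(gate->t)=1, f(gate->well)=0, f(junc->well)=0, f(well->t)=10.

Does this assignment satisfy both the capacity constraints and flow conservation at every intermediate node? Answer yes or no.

Yes

Every edge has 0 ≤ f(e) ≤ cap(e).
At each intermediate node, inflow equals outflow.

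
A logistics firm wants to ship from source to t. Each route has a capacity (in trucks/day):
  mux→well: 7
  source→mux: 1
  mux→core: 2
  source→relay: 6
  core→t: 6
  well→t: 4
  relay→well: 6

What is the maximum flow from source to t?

5

Augment source→mux→core→t: bottleneck 1. Total 1.
Augment source→relay→well→t: bottleneck 4. Total 5.
No augmenting path remains in the residual graph.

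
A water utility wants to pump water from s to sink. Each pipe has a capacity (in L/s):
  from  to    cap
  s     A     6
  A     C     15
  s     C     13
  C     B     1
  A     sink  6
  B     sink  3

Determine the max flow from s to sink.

7

Augment s→A→sink: bottleneck 6. Total 6.
Augment s→C→B→sink: bottleneck 1. Total 7.
No augmenting path remains in the residual graph.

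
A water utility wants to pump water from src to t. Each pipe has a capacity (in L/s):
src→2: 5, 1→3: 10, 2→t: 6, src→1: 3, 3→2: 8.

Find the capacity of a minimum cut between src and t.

6

Max flow = 6 (via 2 augmenting paths).
In the residual at optimum, the set reachable from src is {1, 2, 3, src}.
Cut edges: 2→t (cap 6). Sum = 6.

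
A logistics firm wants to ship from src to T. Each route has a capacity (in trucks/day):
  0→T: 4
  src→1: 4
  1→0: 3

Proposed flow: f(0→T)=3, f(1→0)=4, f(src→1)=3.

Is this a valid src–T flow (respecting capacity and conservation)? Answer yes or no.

Capacity violated on 1→0: flow 4 > capacity 3.

No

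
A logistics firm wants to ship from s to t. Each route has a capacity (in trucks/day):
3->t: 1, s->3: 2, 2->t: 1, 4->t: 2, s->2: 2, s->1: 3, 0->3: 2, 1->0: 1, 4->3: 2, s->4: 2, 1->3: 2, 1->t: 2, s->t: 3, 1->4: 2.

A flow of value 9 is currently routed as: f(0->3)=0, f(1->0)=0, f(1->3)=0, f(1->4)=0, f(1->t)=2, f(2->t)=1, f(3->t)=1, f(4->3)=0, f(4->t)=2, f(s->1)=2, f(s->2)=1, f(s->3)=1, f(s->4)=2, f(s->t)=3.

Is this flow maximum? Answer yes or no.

Yes

Residual reachable from s: {0, 1, 2, 3, 4, s}; t is not reachable.
Saturated cut: s->t, 1->t, 4->t, 2->t, 3->t with total capacity 9 = current flow value. Flow is maximum.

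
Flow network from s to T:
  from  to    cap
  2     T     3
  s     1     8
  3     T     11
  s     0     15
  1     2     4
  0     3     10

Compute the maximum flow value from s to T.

13

Augment s->0->3->T: bottleneck 10. Total 10.
Augment s->1->2->T: bottleneck 3. Total 13.
No augmenting path remains in the residual graph.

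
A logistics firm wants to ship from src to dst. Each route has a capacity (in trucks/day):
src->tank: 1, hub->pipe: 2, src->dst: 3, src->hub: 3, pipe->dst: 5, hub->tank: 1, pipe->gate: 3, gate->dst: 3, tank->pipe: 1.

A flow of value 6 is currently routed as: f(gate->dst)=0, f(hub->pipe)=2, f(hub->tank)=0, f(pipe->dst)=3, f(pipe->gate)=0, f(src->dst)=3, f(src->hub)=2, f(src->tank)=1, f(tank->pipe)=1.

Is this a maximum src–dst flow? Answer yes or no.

Residual reachable from src: {hub, src, tank}; dst is not reachable.
Saturated cut: src->dst, hub->pipe, tank->pipe with total capacity 6 = current flow value. Flow is maximum.

Yes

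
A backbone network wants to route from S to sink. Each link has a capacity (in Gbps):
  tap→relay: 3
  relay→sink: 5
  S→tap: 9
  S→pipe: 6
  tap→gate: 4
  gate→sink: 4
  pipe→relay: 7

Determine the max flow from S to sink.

9

Augment S→tap→gate→sink: bottleneck 4. Total 4.
Augment S→tap→relay→sink: bottleneck 3. Total 7.
Augment S→pipe→relay→sink: bottleneck 2. Total 9.
No augmenting path remains in the residual graph.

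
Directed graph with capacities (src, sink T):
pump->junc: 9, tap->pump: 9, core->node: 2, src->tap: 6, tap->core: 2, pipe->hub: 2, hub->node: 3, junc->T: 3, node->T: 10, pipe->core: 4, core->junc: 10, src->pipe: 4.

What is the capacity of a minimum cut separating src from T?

7

Max flow = 7 (via 3 augmenting paths).
In the residual at optimum, the set reachable from src is {core, junc, pipe, pump, src, tap}.
Cut edges: pipe->hub (cap 2), core->node (cap 2), junc->T (cap 3). Sum = 7.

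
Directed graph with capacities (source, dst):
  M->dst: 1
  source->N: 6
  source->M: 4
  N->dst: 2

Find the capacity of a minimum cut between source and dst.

Max flow = 3 (via 2 augmenting paths).
In the residual at optimum, the set reachable from source is {M, N, source}.
Cut edges: M->dst (cap 1), N->dst (cap 2). Sum = 3.

3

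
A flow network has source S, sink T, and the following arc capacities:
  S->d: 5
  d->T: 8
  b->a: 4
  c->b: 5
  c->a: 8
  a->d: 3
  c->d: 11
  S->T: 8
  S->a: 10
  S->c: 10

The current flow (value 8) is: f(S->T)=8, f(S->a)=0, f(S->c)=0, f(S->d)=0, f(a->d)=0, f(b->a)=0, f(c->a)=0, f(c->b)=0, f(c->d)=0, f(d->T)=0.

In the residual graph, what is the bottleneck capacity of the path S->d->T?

Residual capacities along the path: S->d: 5, d->T: 8.
Minimum is 5.

5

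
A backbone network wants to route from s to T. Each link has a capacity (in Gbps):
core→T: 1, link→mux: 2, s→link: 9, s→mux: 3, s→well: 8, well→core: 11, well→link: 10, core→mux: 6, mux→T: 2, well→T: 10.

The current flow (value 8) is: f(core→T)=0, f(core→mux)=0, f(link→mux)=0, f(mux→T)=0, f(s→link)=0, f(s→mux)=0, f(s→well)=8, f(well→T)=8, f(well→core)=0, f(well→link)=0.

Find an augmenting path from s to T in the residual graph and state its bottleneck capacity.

s→mux→T, bottleneck 2

Residual along s→mux→T: s→mux: 3, mux→T: 2.
Bottleneck = min = 2.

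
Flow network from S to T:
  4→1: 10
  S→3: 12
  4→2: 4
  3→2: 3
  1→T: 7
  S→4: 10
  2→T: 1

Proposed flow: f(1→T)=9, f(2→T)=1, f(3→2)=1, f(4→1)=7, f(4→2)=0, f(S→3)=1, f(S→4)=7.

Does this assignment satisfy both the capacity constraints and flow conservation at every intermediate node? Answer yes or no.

Capacity violated on 1→T: flow 9 > capacity 7.

No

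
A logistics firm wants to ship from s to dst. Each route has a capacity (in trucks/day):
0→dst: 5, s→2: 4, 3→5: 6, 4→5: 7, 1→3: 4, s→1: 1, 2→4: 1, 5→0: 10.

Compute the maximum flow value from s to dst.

2

Augment s→2→4→5→0→dst: bottleneck 1. Total 1.
Augment s→1→3→5→0→dst: bottleneck 1. Total 2.
No augmenting path remains in the residual graph.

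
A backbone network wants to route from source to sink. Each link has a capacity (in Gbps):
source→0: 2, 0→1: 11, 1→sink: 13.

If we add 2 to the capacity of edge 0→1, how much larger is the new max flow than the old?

0

Original max flow = 2.
Edge 0→1 does not cross the min cut (source side {source}), so extra capacity there cannot help.
New max flow = 2. Increase = 0.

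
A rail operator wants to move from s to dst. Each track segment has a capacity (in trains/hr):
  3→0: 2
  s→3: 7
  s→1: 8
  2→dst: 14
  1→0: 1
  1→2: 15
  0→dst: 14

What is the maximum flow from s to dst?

10

Augment s→3→0→dst: bottleneck 2. Total 2.
Augment s→1→0→dst: bottleneck 1. Total 3.
Augment s→1→2→dst: bottleneck 7. Total 10.
No augmenting path remains in the residual graph.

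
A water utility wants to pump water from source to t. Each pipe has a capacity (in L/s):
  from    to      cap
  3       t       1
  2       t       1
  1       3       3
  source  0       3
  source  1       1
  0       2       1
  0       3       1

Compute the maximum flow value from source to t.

2

Augment source->0->2->t: bottleneck 1. Total 1.
Augment source->0->3->t: bottleneck 1. Total 2.
No augmenting path remains in the residual graph.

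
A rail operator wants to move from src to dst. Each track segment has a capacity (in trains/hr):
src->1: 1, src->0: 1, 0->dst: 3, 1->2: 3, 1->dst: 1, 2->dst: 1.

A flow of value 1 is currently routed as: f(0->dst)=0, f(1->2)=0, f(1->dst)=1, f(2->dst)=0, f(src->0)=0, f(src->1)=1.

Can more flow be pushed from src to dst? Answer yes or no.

Yes

Residual path src->0->dst has bottleneck 1 > 0.
Pushing 1 along it raises the flow to 2, so the given flow is not maximum.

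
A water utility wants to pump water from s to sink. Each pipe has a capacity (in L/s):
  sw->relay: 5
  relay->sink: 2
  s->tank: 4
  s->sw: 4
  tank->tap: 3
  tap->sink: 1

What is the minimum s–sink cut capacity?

Max flow = 3 (via 2 augmenting paths).
In the residual at optimum, the set reachable from s is {relay, s, sw, tank, tap}.
Cut edges: tap->sink (cap 1), relay->sink (cap 2). Sum = 3.

3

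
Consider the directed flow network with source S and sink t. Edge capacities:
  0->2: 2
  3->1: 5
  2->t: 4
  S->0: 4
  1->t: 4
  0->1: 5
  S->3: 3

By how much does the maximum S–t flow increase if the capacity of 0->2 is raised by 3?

Original max flow = 6.
After raising cap(0->2), augmenting paths through that edge carry 1 more unit.
New max flow = 7. Increase = 1.

1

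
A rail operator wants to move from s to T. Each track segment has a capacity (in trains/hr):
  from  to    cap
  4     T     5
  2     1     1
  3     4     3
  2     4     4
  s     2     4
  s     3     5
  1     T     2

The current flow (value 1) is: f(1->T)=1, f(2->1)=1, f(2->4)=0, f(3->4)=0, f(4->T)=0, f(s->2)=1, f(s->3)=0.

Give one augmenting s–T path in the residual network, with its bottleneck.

s->2->4->T, bottleneck 3

Residual along s->2->4->T: s->2: 3, 2->4: 4, 4->T: 5.
Bottleneck = min = 3.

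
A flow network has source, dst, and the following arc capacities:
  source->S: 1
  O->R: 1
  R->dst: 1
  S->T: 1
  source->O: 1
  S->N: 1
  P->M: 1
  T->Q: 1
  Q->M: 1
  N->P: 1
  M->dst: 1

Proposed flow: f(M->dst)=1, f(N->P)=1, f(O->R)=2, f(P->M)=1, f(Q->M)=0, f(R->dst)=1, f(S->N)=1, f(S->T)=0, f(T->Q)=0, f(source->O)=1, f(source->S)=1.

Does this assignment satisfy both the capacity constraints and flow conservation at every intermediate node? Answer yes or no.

Capacity violated on O->R: flow 2 > capacity 1.

No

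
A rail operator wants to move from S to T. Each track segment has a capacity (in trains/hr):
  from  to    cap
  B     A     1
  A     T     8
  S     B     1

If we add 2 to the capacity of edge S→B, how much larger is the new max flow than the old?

Original max flow = 1.
Even with extra capacity on S→B, another cut of capacity 1 remains binding.
New max flow = 1. Increase = 0.

0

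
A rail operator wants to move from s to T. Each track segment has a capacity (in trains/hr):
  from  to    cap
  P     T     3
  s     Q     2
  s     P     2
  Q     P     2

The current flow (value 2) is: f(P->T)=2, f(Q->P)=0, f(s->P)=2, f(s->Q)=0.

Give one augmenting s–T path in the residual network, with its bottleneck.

Residual along s->Q->P->T: s->Q: 2, Q->P: 2, P->T: 1.
Bottleneck = min = 1.

s->Q->P->T, bottleneck 1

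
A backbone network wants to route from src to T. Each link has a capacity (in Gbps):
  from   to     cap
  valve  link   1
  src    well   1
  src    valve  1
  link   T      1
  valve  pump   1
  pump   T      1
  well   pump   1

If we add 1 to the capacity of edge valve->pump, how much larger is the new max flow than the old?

Original max flow = 2.
Edge valve->pump does not cross the min cut (source side {src}), so extra capacity there cannot help.
New max flow = 2. Increase = 0.

0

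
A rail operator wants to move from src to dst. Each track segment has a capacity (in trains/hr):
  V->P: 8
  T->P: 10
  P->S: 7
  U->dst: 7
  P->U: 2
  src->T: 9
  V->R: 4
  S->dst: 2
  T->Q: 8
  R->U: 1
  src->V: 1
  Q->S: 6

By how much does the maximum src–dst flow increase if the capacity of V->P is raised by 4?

Original max flow = 5.
Edge V->P does not cross the min cut (source side {P, Q, S, T, src}), so extra capacity there cannot help.
New max flow = 5. Increase = 0.

0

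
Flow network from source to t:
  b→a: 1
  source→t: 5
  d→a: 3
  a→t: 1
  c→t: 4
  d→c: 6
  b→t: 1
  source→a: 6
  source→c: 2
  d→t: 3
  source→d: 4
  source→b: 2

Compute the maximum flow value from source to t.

13

Augment source→t: bottleneck 5. Total 5.
Augment source→b→t: bottleneck 1. Total 6.
Augment source→d→t: bottleneck 3. Total 9.
Augment source→c→t: bottleneck 2. Total 11.
Augment source→a→t: bottleneck 1. Total 12.
Augment source→d→c→t: bottleneck 1. Total 13.
No augmenting path remains in the residual graph.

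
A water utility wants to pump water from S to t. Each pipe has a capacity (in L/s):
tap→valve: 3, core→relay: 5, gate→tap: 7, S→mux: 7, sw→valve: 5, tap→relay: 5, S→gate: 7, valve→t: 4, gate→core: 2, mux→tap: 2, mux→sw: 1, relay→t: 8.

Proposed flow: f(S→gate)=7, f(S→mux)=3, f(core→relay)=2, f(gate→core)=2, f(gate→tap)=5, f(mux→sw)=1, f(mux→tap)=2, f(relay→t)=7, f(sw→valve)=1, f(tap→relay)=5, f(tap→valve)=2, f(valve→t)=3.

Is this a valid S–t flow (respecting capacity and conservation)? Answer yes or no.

Yes

Every edge has 0 ≤ f(e) ≤ cap(e).
At each intermediate node, inflow equals outflow.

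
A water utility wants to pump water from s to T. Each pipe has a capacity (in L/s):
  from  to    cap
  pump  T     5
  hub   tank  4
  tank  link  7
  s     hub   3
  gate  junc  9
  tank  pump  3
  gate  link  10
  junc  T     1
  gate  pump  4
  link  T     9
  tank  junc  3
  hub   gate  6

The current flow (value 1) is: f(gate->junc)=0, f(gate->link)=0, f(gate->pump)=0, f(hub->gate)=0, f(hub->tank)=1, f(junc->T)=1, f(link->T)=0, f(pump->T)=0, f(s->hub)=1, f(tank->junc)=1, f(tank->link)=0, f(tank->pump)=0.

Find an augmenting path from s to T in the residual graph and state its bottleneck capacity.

s->hub->tank->link->T, bottleneck 2

Residual along s->hub->tank->link->T: s->hub: 2, hub->tank: 3, tank->link: 7, link->T: 9.
Bottleneck = min = 2.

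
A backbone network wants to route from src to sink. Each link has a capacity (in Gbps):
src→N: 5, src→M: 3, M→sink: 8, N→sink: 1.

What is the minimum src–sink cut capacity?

4

Max flow = 4 (via 2 augmenting paths).
In the residual at optimum, the set reachable from src is {N, src}.
Cut edges: src→M (cap 3), N→sink (cap 1). Sum = 4.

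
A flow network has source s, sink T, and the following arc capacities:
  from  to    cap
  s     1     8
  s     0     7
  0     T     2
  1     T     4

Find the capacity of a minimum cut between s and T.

6

Max flow = 6 (via 2 augmenting paths).
In the residual at optimum, the set reachable from s is {0, 1, s}.
Cut edges: 0→T (cap 2), 1→T (cap 4). Sum = 6.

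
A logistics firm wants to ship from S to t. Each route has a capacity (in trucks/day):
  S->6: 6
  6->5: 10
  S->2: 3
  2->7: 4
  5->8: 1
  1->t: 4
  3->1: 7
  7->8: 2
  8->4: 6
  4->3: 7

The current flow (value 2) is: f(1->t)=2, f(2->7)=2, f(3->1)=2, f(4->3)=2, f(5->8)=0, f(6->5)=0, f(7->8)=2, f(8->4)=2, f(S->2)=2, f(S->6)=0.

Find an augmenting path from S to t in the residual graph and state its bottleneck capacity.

Residual along S->6->5->8->4->3->1->t: S->6: 6, 6->5: 10, 5->8: 1, 8->4: 4, 4->3: 5, 3->1: 5, 1->t: 2.
Bottleneck = min = 1.

S->6->5->8->4->3->1->t, bottleneck 1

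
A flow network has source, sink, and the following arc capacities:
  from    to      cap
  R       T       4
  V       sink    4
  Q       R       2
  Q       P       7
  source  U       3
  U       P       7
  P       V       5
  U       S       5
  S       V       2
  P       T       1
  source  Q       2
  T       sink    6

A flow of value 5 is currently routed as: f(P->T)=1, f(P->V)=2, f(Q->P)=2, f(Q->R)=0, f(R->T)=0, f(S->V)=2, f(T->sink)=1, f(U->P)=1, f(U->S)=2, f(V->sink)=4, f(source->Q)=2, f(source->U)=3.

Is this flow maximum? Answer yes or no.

Yes

Residual reachable from source: {source}; sink is not reachable.
Saturated cut: source->U, source->Q with total capacity 5 = current flow value. Flow is maximum.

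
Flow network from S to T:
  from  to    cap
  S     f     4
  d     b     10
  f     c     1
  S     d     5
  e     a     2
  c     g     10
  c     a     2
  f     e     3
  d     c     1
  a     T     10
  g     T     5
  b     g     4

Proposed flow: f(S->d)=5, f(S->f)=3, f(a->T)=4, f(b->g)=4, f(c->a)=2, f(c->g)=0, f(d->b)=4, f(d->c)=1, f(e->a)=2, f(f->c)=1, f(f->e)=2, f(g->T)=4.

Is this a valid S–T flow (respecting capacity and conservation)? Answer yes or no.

Every edge has 0 ≤ f(e) ≤ cap(e).
At each intermediate node, inflow equals outflow.

Yes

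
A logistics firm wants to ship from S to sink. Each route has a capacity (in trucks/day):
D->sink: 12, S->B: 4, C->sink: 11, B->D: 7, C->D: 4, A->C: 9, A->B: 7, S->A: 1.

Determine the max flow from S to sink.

5

Augment S->A->C->sink: bottleneck 1. Total 1.
Augment S->B->D->sink: bottleneck 4. Total 5.
No augmenting path remains in the residual graph.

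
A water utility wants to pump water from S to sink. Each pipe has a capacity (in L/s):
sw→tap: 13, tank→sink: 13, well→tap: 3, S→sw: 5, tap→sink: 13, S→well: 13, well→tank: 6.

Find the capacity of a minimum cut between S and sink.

14

Max flow = 14 (via 3 augmenting paths).
In the residual at optimum, the set reachable from S is {S, well}.
Cut edges: S→sw (cap 5), well→tank (cap 6), well→tap (cap 3). Sum = 14.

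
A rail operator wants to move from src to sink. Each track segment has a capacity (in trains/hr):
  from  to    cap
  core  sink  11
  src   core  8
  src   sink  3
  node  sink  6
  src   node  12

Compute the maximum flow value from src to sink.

Augment src->sink: bottleneck 3. Total 3.
Augment src->node->sink: bottleneck 6. Total 9.
Augment src->core->sink: bottleneck 8. Total 17.
No augmenting path remains in the residual graph.

17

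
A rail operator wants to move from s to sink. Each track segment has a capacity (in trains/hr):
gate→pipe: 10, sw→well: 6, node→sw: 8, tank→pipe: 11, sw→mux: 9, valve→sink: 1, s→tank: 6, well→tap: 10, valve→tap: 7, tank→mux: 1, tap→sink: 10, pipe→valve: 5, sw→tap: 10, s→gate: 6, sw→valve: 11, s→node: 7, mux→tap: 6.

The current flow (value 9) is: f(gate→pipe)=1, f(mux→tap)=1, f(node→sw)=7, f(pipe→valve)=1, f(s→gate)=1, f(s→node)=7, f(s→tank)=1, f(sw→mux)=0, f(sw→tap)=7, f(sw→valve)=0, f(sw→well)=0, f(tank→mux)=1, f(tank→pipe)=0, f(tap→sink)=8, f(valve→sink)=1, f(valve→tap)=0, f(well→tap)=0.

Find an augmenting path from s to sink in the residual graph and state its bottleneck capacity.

Residual along s→gate→pipe→valve→tap→sink: s→gate: 5, gate→pipe: 9, pipe→valve: 4, valve→tap: 7, tap→sink: 2.
Bottleneck = min = 2.

s→gate→pipe→valve→tap→sink, bottleneck 2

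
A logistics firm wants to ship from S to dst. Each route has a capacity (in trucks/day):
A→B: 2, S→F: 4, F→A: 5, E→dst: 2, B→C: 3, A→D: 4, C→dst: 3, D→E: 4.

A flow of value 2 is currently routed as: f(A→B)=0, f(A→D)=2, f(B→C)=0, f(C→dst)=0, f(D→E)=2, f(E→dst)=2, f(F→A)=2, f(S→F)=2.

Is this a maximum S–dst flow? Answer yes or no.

No

Residual path S→F→A→B→C→dst has bottleneck 2 > 0.
Pushing 2 along it raises the flow to 4, so the given flow is not maximum.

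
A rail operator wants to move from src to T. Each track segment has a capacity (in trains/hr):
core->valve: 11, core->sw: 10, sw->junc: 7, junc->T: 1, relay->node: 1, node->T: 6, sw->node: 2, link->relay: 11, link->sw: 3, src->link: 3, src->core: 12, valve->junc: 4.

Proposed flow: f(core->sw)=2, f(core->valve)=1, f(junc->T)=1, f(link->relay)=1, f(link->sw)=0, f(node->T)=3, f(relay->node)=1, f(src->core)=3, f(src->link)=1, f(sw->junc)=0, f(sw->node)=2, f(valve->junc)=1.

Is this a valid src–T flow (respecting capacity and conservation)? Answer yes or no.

Every edge has 0 ≤ f(e) ≤ cap(e).
At each intermediate node, inflow equals outflow.

Yes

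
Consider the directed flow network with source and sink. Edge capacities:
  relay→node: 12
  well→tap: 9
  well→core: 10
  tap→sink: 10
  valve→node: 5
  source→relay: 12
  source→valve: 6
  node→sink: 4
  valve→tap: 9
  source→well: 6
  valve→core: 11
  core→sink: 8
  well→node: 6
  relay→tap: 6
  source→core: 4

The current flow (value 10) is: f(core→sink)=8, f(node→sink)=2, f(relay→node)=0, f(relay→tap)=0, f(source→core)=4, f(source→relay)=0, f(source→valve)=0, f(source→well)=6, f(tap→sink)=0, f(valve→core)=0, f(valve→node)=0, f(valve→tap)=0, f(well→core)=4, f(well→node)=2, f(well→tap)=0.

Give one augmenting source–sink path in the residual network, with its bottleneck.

Residual along source→valve→tap→sink: source→valve: 6, valve→tap: 9, tap→sink: 10.
Bottleneck = min = 6.

source→valve→tap→sink, bottleneck 6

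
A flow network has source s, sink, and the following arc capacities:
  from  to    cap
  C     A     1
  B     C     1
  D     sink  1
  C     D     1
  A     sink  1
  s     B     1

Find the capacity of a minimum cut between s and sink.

1

Max flow = 1 (via 1 augmenting path).
In the residual at optimum, the set reachable from s is {s}.
Cut edges: s→B (cap 1). Sum = 1.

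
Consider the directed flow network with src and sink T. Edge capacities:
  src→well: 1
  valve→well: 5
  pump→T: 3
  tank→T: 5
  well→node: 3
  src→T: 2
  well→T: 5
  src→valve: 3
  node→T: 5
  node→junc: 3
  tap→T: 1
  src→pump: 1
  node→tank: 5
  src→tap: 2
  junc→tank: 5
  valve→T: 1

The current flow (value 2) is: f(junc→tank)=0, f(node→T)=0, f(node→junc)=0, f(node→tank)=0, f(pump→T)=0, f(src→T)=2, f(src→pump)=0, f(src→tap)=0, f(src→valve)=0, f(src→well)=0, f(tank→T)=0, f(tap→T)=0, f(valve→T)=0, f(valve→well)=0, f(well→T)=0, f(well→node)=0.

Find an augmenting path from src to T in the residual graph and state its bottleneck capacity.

src→valve→T, bottleneck 1

Residual along src→valve→T: src→valve: 3, valve→T: 1.
Bottleneck = min = 1.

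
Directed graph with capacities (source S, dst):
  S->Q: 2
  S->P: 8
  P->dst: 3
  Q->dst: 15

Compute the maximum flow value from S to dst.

5

Augment S->P->dst: bottleneck 3. Total 3.
Augment S->Q->dst: bottleneck 2. Total 5.
No augmenting path remains in the residual graph.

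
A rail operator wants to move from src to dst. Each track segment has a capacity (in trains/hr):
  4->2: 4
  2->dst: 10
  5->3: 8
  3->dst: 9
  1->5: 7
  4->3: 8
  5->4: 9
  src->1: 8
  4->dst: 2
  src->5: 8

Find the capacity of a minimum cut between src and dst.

Max flow = 15 (via 5 augmenting paths).
In the residual at optimum, the set reachable from src is {1, src}.
Cut edges: src->5 (cap 8), 1->5 (cap 7). Sum = 15.

15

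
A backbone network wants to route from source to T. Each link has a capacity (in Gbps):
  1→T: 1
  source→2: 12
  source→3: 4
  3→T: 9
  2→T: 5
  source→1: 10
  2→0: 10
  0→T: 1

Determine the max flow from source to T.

11

Augment source→2→T: bottleneck 5. Total 5.
Augment source→1→T: bottleneck 1. Total 6.
Augment source→3→T: bottleneck 4. Total 10.
Augment source→2→0→T: bottleneck 1. Total 11.
No augmenting path remains in the residual graph.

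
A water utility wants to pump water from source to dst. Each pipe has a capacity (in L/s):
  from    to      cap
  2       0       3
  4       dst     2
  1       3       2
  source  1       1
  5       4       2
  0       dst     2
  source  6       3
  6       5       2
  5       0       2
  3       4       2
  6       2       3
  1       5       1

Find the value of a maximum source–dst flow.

4

Augment source->6->2->0->dst: bottleneck 2. Total 2.
Augment source->6->5->4->dst: bottleneck 1. Total 3.
Augment source->1->5->4->dst: bottleneck 1. Total 4.
No augmenting path remains in the residual graph.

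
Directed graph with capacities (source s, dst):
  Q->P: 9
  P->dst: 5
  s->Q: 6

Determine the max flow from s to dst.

Augment s->Q->P->dst: bottleneck 5. Total 5.
No augmenting path remains in the residual graph.

5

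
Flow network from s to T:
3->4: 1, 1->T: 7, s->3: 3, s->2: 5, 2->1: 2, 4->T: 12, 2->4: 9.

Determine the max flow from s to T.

Augment s->2->1->T: bottleneck 2. Total 2.
Augment s->2->4->T: bottleneck 3. Total 5.
Augment s->3->4->T: bottleneck 1. Total 6.
No augmenting path remains in the residual graph.

6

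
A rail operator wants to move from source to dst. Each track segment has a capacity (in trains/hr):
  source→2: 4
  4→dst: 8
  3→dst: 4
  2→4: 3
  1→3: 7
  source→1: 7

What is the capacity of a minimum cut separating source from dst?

7

Max flow = 7 (via 2 augmenting paths).
In the residual at optimum, the set reachable from source is {1, 2, 3, source}.
Cut edges: 2→4 (cap 3), 3→dst (cap 4). Sum = 7.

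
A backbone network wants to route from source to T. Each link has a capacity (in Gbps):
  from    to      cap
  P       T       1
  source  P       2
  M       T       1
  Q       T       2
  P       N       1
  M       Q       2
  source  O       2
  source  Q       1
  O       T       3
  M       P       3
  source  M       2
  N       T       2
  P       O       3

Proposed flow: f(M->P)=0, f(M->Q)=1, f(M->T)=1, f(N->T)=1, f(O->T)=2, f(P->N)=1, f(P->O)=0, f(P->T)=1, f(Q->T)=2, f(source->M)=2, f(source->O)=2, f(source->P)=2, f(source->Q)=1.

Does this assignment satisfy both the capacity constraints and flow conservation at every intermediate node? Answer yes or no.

Every edge has 0 ≤ f(e) ≤ cap(e).
At each intermediate node, inflow equals outflow.

Yes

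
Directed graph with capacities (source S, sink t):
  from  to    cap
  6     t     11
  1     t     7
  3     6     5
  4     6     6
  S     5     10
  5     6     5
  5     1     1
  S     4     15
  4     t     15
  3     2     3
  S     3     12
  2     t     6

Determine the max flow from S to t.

Augment S->4->t: bottleneck 15. Total 15.
Augment S->3->2->t: bottleneck 3. Total 18.
Augment S->3->6->t: bottleneck 5. Total 23.
Augment S->5->1->t: bottleneck 1. Total 24.
Augment S->5->6->t: bottleneck 5. Total 29.
No augmenting path remains in the residual graph.

29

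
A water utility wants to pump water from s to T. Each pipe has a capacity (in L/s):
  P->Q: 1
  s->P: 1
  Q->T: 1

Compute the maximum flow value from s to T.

Augment s->P->Q->T: bottleneck 1. Total 1.
No augmenting path remains in the residual graph.

1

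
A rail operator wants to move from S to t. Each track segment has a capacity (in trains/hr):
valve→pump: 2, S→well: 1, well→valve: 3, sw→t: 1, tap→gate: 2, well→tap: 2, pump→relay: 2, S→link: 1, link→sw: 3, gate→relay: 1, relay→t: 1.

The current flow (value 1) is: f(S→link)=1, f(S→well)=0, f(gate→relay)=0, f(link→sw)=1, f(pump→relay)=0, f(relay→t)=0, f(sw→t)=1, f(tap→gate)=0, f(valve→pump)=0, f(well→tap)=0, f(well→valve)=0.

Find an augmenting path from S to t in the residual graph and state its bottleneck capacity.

S→well→tap→gate→relay→t, bottleneck 1

Residual along S→well→tap→gate→relay→t: S→well: 1, well→tap: 2, tap→gate: 2, gate→relay: 1, relay→t: 1.
Bottleneck = min = 1.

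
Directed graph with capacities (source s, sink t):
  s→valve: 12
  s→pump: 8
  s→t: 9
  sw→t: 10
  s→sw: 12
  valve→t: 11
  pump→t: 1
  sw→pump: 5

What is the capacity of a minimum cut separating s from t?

Max flow = 31 (via 4 augmenting paths).
In the residual at optimum, the set reachable from s is {pump, s, sw, valve}.
Cut edges: s→t (cap 9), sw→t (cap 10), pump→t (cap 1), valve→t (cap 11). Sum = 31.

31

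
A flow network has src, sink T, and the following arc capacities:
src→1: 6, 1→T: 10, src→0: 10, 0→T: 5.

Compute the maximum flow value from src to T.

11

Augment src→1→T: bottleneck 6. Total 6.
Augment src→0→T: bottleneck 5. Total 11.
No augmenting path remains in the residual graph.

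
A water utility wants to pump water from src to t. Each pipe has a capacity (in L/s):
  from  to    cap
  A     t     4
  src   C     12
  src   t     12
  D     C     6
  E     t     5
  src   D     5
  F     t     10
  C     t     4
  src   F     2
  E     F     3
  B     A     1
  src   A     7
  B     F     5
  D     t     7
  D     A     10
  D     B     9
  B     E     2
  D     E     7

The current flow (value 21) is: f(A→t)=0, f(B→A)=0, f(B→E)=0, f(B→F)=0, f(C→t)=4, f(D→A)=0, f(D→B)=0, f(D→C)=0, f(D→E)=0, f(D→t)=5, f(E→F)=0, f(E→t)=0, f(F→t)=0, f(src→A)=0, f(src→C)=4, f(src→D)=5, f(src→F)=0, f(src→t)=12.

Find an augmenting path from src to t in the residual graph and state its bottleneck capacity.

src→F→t, bottleneck 2

Residual along src→F→t: src→F: 2, F→t: 10.
Bottleneck = min = 2.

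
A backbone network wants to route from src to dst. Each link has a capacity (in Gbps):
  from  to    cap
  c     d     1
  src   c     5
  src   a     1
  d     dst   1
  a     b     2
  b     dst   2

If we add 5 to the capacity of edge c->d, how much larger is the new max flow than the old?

0

Original max flow = 2.
Even with extra capacity on c->d, another cut of capacity 2 remains binding.
New max flow = 2. Increase = 0.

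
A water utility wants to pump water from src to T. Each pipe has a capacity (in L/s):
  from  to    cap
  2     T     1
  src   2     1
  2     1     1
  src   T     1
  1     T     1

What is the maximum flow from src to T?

Augment src→T: bottleneck 1. Total 1.
Augment src→2→T: bottleneck 1. Total 2.
No augmenting path remains in the residual graph.

2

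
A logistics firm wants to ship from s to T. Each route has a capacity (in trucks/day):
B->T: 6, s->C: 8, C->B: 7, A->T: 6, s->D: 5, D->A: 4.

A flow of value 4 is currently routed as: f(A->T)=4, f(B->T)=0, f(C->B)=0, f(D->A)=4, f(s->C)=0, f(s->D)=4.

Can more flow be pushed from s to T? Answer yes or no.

Yes

Residual path s->C->B->T has bottleneck 6 > 0.
Pushing 6 along it raises the flow to 10, so the given flow is not maximum.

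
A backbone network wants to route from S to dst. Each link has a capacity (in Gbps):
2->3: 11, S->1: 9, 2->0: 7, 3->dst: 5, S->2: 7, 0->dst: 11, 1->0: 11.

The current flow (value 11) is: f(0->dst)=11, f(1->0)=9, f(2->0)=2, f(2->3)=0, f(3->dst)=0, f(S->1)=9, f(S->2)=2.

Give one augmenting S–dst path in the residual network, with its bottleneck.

S->2->3->dst, bottleneck 5

Residual along S->2->3->dst: S->2: 5, 2->3: 11, 3->dst: 5.
Bottleneck = min = 5.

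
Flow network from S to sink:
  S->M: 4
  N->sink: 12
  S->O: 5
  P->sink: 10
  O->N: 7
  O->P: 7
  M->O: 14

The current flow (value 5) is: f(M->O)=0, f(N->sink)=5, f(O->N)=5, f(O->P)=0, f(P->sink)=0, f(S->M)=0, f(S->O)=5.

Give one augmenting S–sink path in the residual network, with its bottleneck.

Residual along S->M->O->N->sink: S->M: 4, M->O: 14, O->N: 2, N->sink: 7.
Bottleneck = min = 2.

S->M->O->N->sink, bottleneck 2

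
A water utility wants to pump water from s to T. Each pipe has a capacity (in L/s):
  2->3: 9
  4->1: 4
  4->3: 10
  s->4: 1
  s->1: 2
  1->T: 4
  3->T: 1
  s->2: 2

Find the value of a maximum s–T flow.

4

Augment s->1->T: bottleneck 2. Total 2.
Augment s->2->3->T: bottleneck 1. Total 3.
Augment s->4->1->T: bottleneck 1. Total 4.
No augmenting path remains in the residual graph.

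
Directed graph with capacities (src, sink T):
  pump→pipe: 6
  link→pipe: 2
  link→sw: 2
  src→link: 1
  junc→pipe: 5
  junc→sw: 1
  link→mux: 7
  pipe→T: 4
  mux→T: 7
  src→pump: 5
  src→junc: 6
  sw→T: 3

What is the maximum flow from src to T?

6

Augment src→junc→pipe→T: bottleneck 4. Total 4.
Augment src→junc→sw→T: bottleneck 1. Total 5.
Augment src→link→mux→T: bottleneck 1. Total 6.
No augmenting path remains in the residual graph.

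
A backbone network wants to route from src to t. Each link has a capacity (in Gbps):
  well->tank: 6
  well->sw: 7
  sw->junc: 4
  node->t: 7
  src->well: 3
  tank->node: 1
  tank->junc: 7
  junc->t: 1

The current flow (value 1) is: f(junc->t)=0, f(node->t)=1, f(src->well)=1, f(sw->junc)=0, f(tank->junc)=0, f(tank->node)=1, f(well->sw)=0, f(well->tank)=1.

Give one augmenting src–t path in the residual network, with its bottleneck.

Residual along src->well->tank->junc->t: src->well: 2, well->tank: 5, tank->junc: 7, junc->t: 1.
Bottleneck = min = 1.

src->well->tank->junc->t, bottleneck 1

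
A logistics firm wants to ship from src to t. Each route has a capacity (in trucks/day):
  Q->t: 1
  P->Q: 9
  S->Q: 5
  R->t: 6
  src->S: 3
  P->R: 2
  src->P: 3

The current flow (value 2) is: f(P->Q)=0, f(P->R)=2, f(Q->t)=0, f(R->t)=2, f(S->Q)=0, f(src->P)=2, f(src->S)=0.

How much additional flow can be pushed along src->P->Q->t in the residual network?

1

Residual capacities along the path: src->P: 1, P->Q: 9, Q->t: 1.
Minimum is 1.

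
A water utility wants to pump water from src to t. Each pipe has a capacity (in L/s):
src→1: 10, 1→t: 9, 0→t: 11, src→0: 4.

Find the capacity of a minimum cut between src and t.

13

Max flow = 13 (via 2 augmenting paths).
In the residual at optimum, the set reachable from src is {1, src}.
Cut edges: src→0 (cap 4), 1→t (cap 9). Sum = 13.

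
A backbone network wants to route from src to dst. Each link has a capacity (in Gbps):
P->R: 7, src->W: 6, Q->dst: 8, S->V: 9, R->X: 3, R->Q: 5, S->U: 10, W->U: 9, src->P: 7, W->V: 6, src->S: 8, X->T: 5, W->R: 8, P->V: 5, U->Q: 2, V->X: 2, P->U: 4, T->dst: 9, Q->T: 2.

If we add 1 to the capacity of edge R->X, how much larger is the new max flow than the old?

0

Original max flow = 12.
Even with extra capacity on R->X, another cut of capacity 12 remains binding.
New max flow = 12. Increase = 0.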